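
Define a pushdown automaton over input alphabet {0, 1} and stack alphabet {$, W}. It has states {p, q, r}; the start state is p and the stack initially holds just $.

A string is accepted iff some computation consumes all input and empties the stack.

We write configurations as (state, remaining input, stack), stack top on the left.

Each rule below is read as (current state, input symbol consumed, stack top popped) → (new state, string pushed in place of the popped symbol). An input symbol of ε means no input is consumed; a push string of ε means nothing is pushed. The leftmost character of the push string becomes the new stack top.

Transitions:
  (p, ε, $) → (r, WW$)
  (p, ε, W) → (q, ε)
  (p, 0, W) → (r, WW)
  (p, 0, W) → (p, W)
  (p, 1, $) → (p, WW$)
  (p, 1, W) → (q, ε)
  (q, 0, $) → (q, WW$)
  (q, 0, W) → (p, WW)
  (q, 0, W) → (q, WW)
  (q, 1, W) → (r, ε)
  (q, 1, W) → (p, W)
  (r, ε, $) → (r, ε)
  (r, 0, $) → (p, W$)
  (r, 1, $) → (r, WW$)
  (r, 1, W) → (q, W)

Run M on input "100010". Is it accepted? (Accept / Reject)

No computation consumes all input and empties the stack.

Reject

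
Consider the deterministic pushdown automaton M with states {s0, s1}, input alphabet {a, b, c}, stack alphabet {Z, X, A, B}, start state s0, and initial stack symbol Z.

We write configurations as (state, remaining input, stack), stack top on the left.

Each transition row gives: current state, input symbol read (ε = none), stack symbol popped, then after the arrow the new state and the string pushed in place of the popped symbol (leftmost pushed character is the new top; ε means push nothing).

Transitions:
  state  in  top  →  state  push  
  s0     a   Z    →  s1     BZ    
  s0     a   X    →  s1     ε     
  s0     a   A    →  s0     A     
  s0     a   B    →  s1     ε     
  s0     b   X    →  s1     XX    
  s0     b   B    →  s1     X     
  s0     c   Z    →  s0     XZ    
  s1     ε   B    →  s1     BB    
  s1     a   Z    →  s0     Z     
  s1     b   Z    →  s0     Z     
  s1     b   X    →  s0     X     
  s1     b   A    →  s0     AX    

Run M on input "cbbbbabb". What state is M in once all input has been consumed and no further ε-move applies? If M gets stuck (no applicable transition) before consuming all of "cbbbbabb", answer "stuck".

(s0, cbbbbabb, Z)
  read c, top Z: go to s0, push XZ → (s0, bbbbabb, XZ)
  read b, top X: go to s1, push XX → (s1, bbbabb, XXZ)
  read b, top X: go to s0, push X → (s0, bbabb, XXZ)
  read b, top X: go to s1, push XX → (s1, babb, XXXZ)
  read b, top X: go to s0, push X → (s0, abb, XXXZ)
  read a, top X: go to s1, push ε → (s1, bb, XXZ)
  read b, top X: go to s0, push X → (s0, b, XXZ)
  read b, top X: go to s1, push XX → (s1, ε, XXXZ)
All input consumed; M is in state s1.

s1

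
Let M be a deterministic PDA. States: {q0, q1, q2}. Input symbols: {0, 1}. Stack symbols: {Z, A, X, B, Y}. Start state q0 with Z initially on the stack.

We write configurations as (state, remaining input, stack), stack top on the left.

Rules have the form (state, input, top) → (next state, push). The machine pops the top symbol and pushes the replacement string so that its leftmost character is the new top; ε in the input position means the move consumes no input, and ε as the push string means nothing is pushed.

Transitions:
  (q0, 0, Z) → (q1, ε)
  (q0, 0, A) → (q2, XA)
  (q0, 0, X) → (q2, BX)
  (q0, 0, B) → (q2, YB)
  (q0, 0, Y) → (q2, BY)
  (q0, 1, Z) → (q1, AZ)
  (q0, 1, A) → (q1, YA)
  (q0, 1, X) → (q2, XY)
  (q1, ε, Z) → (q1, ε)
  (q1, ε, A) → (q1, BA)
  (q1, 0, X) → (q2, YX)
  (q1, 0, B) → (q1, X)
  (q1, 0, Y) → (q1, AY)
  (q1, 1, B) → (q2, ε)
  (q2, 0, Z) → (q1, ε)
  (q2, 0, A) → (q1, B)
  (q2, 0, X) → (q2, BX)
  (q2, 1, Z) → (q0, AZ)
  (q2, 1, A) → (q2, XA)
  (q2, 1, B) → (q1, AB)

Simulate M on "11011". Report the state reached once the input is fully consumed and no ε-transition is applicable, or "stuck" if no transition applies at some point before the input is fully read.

q0

(q0, 11011, Z)
  read 1, top Z: go to q1, push AZ → (q1, 1011, AZ)
  ε-move, top A: go to q1, push BA → (q1, 1011, BAZ)
  read 1, top B: go to q2, push ε → (q2, 011, AZ)
  read 0, top A: go to q1, push B → (q1, 11, BZ)
  read 1, top B: go to q2, push ε → (q2, 1, Z)
  read 1, top Z: go to q0, push AZ → (q0, ε, AZ)
All input consumed; M is in state q0.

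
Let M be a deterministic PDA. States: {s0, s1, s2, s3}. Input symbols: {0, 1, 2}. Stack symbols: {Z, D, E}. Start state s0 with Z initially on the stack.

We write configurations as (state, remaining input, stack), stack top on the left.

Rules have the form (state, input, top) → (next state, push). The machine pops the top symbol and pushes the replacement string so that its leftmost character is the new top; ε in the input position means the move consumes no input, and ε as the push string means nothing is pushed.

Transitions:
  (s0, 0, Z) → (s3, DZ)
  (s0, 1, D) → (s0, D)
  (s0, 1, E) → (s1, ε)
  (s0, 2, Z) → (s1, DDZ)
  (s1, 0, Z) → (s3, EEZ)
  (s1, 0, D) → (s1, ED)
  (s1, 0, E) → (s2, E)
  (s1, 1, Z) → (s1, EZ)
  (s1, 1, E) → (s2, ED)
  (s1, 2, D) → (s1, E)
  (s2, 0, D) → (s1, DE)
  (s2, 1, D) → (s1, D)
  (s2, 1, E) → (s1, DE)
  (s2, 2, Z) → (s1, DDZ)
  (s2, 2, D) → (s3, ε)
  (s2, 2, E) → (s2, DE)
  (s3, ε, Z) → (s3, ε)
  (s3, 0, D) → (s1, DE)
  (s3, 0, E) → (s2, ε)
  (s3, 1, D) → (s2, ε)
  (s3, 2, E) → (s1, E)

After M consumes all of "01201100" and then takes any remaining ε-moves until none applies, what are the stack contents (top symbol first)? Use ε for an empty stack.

(s0, 01201100, Z)
  read 0, top Z: go to s3, push DZ → (s3, 1201100, DZ)
  read 1, top D: go to s2, push ε → (s2, 201100, Z)
  read 2, top Z: go to s1, push DDZ → (s1, 01100, DDZ)
  read 0, top D: go to s1, push ED → (s1, 1100, EDDZ)
  read 1, top E: go to s2, push ED → (s2, 100, EDDDZ)
  read 1, top E: go to s1, push DE → (s1, 00, DEDDDZ)
  read 0, top D: go to s1, push ED → (s1, 0, EDEDDDZ)
  read 0, top E: go to s2, push E → (s2, ε, EDEDDDZ)
All input consumed in state s2 with stack EDEDDDZ.

EDEDDDZ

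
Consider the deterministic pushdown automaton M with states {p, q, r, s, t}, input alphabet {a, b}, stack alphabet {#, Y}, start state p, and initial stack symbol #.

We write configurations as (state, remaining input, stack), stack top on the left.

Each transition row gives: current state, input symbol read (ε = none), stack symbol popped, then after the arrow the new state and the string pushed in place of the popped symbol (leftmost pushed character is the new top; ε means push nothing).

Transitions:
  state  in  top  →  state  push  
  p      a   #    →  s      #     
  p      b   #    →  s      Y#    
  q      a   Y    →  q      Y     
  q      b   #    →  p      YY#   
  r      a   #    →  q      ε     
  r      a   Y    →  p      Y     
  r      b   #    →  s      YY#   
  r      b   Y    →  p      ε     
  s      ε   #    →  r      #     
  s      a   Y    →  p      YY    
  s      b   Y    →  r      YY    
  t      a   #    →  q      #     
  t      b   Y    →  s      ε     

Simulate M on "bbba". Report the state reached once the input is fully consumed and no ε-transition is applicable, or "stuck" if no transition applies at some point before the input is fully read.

(p, bbba, #)
  read b, top #: go to s, push Y# → (s, bba, Y#)
  read b, top Y: go to r, push YY → (r, ba, YY#)
  read b, top Y: go to p, push ε → (p, a, Y#)
No transition for (p, a, top Y); M blocks with input a remaining.

stuck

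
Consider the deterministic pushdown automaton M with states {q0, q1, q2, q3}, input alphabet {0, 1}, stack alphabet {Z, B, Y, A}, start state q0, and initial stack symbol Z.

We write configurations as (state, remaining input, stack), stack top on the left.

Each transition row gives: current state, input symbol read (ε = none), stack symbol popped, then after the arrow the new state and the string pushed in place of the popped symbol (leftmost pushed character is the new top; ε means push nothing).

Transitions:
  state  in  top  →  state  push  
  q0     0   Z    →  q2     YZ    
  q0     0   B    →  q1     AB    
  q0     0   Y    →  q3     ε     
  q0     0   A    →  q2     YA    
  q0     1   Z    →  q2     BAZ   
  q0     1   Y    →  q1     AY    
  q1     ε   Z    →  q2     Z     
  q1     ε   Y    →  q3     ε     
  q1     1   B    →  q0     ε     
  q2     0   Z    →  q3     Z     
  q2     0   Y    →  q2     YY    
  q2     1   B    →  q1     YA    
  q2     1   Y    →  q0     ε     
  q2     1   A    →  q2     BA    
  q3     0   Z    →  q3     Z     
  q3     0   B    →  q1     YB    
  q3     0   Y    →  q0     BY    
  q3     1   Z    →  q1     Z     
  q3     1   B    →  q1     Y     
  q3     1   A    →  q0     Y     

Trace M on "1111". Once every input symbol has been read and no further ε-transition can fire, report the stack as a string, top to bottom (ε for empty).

(q0, 1111, Z)
  read 1, top Z: go to q2, push BAZ → (q2, 111, BAZ)
  read 1, top B: go to q1, push YA → (q1, 11, YAAZ)
  ε-move, top Y: go to q3, push ε → (q3, 11, AAZ)
  read 1, top A: go to q0, push Y → (q0, 1, YAZ)
  read 1, top Y: go to q1, push AY → (q1, ε, AYAZ)
All input consumed in state q1 with stack AYAZ.

AYAZ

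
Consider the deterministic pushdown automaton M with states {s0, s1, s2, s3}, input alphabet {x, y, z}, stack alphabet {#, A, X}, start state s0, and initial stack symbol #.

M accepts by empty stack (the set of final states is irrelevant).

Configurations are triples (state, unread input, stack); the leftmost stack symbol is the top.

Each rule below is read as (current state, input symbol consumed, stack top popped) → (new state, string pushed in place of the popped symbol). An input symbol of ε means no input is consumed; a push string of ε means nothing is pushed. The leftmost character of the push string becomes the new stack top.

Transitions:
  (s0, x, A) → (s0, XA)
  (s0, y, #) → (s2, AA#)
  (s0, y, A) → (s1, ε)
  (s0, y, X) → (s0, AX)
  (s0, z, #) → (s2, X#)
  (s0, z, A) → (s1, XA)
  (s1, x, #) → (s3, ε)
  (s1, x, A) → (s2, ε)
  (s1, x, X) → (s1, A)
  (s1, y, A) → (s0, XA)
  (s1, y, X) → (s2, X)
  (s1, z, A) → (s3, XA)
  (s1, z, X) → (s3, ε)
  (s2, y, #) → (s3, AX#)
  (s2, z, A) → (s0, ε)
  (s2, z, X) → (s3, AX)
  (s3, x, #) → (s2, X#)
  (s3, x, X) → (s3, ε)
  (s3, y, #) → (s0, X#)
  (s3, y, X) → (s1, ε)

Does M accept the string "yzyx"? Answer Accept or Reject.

(s0, yzyx, #)
  read y, top #: go to s2, push AA# → (s2, zyx, AA#)
  read z, top A: go to s0, push ε → (s0, yx, A#)
  read y, top A: go to s1, push ε → (s1, x, #)
  read x, top #: go to s3, push ε → (s3, ε, ε)
All input consumed and the stack is empty.

Accept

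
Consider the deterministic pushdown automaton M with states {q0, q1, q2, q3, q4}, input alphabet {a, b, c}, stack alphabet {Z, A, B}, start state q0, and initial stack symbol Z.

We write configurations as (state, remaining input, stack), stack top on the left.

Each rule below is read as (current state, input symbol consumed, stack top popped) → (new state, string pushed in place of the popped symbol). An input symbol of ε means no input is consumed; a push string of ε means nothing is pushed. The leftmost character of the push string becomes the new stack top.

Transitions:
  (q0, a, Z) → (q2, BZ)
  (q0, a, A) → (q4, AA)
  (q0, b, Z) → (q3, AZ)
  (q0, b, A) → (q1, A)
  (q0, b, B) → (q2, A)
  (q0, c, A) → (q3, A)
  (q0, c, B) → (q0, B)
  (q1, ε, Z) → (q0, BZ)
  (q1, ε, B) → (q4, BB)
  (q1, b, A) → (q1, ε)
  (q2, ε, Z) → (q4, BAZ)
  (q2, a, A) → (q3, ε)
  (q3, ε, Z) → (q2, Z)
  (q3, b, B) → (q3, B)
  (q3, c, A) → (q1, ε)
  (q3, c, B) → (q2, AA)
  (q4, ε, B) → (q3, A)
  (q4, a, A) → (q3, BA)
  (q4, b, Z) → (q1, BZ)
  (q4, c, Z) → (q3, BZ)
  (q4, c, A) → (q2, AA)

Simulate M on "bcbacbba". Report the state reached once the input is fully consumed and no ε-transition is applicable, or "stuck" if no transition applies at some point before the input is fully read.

q3

(q0, bcbacbba, Z)
  read b, top Z: go to q3, push AZ → (q3, cbacbba, AZ)
  read c, top A: go to q1, push ε → (q1, bacbba, Z)
  ε-move, top Z: go to q0, push BZ → (q0, bacbba, BZ)
  read b, top B: go to q2, push A → (q2, acbba, AZ)
  read a, top A: go to q3, push ε → (q3, cbba, Z)
  ε-move, top Z: go to q2, push Z → (q2, cbba, Z)
  ε-move, top Z: go to q4, push BAZ → (q4, cbba, BAZ)
  ε-move, top B: go to q3, push A → (q3, cbba, AAZ)
  read c, top A: go to q1, push ε → (q1, bba, AZ)
  read b, top A: go to q1, push ε → (q1, ba, Z)
  ε-move, top Z: go to q0, push BZ → (q0, ba, BZ)
  read b, top B: go to q2, push A → (q2, a, AZ)
  read a, top A: go to q3, push ε → (q3, ε, Z)
  ε-move, top Z: go to q2, push Z → (q2, ε, Z)
  ε-move, top Z: go to q4, push BAZ → (q4, ε, BAZ)
  ε-move, top B: go to q3, push A → (q3, ε, AAZ)
All input consumed; M is in state q3.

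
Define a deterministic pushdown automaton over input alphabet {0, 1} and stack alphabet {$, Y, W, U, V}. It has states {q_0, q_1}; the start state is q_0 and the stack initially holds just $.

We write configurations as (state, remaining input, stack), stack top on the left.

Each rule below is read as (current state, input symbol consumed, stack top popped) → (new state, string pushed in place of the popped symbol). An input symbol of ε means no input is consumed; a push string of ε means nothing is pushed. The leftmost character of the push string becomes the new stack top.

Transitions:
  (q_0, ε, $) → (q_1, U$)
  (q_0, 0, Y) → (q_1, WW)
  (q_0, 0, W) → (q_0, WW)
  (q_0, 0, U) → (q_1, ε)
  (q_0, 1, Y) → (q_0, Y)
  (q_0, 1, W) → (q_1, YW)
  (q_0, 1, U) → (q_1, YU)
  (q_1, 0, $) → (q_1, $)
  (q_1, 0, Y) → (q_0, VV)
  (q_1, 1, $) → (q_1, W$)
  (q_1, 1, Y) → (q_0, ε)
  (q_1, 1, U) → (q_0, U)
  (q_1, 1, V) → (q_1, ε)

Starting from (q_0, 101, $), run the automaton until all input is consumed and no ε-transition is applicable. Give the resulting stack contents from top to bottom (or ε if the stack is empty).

(q_0, 101, $) ⊢ (q_1, 101, U$) ⊢ (q_0, 01, U$) ⊢ (q_1, 1, $) ⊢ (q_1, ε, W$)
All input consumed in state q_1 with stack W$.

W$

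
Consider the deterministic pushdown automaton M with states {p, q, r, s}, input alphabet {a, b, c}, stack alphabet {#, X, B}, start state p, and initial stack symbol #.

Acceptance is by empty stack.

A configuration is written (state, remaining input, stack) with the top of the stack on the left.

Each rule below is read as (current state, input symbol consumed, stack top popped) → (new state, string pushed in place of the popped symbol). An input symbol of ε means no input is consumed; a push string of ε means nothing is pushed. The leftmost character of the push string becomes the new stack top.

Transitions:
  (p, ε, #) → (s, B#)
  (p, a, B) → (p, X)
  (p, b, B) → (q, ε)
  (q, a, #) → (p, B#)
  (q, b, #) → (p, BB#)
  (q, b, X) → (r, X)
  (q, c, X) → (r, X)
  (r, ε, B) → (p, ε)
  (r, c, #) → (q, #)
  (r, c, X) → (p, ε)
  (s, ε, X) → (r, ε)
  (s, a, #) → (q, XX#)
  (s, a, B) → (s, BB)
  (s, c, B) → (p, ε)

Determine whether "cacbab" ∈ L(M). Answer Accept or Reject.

Reject

(p, cacbab, #)
  ε-move, top #: go to s, push B# → (s, cacbab, B#)
  read c, top B: go to p, push ε → (p, acbab, #)
  ε-move, top #: go to s, push B# → (s, acbab, B#)
  read a, top B: go to s, push BB → (s, cbab, BB#)
  read c, top B: go to p, push ε → (p, bab, B#)
  read b, top B: go to q, push ε → (q, ab, #)
  read a, top #: go to p, push B# → (p, b, B#)
  read b, top B: go to q, push ε → (q, ε, #)
All input consumed; stack is #, not empty, and no further ε-move applies.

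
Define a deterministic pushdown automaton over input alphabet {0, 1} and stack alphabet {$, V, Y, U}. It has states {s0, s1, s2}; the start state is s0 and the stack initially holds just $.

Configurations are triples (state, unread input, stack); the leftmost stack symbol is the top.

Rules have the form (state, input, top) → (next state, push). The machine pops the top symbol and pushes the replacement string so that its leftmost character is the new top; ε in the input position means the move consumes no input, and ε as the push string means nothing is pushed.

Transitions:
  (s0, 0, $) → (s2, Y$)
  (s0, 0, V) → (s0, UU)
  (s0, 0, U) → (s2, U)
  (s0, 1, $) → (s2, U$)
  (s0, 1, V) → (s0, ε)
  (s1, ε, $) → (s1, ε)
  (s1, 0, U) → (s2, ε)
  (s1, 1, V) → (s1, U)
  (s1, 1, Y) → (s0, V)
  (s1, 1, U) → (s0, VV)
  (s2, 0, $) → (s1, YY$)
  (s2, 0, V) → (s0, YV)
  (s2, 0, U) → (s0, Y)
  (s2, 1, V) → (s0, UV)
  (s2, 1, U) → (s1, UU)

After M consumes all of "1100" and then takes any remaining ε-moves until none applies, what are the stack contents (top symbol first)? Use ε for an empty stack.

Y$

(s0, 1100, $) ⊢ (s2, 100, U$) ⊢ (s1, 00, UU$) ⊢ (s2, 0, U$) ⊢ (s0, ε, Y$)
All input consumed in state s0 with stack Y$.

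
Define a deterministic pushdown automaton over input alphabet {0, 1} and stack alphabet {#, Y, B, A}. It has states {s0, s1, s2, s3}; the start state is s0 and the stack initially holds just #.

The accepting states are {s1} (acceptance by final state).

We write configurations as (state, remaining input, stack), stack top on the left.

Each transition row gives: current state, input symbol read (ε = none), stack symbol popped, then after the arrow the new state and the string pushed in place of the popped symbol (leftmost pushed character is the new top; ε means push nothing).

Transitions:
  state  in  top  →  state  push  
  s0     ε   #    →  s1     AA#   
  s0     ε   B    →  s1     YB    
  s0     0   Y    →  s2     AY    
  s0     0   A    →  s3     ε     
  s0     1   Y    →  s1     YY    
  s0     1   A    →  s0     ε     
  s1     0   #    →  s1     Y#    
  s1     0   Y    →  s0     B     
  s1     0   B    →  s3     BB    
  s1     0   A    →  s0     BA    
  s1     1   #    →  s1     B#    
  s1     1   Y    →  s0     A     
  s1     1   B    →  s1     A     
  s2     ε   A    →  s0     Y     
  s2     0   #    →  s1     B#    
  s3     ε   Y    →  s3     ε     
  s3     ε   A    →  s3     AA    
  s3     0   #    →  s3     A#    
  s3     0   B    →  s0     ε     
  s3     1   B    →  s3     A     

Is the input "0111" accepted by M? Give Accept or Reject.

Reject

(s0, 0111, #) ⊢ (s1, 0111, AA#) ⊢ (s0, 111, BAA#) ⊢ (s1, 111, YBAA#) ⊢ (s0, 11, ABAA#) ⊢ (s0, 1, BAA#) ⊢ (s1, 1, YBAA#) ⊢ (s0, ε, ABAA#)
All input consumed; state s0 ∉ F and no further ε-move applies.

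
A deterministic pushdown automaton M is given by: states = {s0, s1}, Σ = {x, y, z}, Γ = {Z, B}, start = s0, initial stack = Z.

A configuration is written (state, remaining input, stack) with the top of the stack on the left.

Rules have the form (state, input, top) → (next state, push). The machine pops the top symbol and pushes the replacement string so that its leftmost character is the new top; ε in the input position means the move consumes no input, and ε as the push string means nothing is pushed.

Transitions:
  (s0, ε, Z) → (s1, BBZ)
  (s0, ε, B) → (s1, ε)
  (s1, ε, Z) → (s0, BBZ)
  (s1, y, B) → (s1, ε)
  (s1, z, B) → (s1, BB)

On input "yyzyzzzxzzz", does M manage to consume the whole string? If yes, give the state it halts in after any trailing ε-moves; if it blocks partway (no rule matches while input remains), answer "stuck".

(s0, yyzyzzzxzzz, Z)
  ε-move, top Z: go to s1, push BBZ → (s1, yyzyzzzxzzz, BBZ)
  read y, top B: go to s1, push ε → (s1, yzyzzzxzzz, BZ)
  read y, top B: go to s1, push ε → (s1, zyzzzxzzz, Z)
  ε-move, top Z: go to s0, push BBZ → (s0, zyzzzxzzz, BBZ)
  ε-move, top B: go to s1, push ε → (s1, zyzzzxzzz, BZ)
  read z, top B: go to s1, push BB → (s1, yzzzxzzz, BBZ)
  read y, top B: go to s1, push ε → (s1, zzzxzzz, BZ)
  read z, top B: go to s1, push BB → (s1, zzxzzz, BBZ)
  read z, top B: go to s1, push BB → (s1, zxzzz, BBBZ)
  read z, top B: go to s1, push BB → (s1, xzzz, BBBBZ)
No transition for (s1, x, top B); M blocks with input xzzz remaining.

stuck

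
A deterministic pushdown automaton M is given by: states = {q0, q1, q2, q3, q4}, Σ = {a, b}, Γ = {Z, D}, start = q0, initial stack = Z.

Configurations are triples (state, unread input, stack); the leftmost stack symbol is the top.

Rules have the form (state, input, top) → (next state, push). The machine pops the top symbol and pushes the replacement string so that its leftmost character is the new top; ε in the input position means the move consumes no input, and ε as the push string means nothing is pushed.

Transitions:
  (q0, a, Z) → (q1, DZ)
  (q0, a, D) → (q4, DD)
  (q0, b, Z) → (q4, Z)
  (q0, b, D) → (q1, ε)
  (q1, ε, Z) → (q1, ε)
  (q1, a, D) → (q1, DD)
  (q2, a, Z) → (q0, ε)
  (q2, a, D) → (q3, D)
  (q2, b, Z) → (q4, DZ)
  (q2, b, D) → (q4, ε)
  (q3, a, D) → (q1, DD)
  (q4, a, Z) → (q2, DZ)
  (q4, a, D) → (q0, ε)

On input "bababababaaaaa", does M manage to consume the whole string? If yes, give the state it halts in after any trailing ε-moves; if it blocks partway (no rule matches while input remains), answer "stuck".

(q0, bababababaaaaa, Z) ⊢ (q4, ababababaaaaa, Z) ⊢ (q2, babababaaaaa, DZ) ⊢ (q4, abababaaaaa, Z) ⊢ (q2, bababaaaaa, DZ) ⊢ (q4, ababaaaaa, Z) ⊢ (q2, babaaaaa, DZ) ⊢ (q4, abaaaaa, Z) ⊢ (q2, baaaaa, DZ) ⊢ (q4, aaaaa, Z) ⊢ (q2, aaaa, DZ) ⊢ (q3, aaa, DZ) ⊢ (q1, aa, DDZ) ⊢ (q1, a, DDDZ) ⊢ (q1, ε, DDDDZ)
All input consumed; M is in state q1.

q1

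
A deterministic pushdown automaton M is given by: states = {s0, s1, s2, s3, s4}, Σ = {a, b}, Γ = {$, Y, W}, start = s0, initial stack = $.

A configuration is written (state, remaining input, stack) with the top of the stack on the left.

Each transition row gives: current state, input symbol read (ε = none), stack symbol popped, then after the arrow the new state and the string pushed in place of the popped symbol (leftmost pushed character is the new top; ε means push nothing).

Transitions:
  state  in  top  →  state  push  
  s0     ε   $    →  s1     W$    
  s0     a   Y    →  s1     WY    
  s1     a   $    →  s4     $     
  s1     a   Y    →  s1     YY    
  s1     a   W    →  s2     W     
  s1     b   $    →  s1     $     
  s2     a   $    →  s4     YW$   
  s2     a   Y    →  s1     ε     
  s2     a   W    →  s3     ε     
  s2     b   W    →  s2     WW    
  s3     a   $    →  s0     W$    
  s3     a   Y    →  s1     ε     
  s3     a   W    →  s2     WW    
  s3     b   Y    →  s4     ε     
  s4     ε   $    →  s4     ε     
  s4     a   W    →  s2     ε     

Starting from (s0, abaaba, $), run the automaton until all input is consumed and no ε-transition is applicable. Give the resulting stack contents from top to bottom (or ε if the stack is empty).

WW$

(s0, abaaba, $)
  ε-move, top $: go to s1, push W$ → (s1, abaaba, W$)
  read a, top W: go to s2, push W → (s2, baaba, W$)
  read b, top W: go to s2, push WW → (s2, aaba, WW$)
  read a, top W: go to s3, push ε → (s3, aba, W$)
  read a, top W: go to s2, push WW → (s2, ba, WW$)
  read b, top W: go to s2, push WW → (s2, a, WWW$)
  read a, top W: go to s3, push ε → (s3, ε, WW$)
All input consumed in state s3 with stack WW$.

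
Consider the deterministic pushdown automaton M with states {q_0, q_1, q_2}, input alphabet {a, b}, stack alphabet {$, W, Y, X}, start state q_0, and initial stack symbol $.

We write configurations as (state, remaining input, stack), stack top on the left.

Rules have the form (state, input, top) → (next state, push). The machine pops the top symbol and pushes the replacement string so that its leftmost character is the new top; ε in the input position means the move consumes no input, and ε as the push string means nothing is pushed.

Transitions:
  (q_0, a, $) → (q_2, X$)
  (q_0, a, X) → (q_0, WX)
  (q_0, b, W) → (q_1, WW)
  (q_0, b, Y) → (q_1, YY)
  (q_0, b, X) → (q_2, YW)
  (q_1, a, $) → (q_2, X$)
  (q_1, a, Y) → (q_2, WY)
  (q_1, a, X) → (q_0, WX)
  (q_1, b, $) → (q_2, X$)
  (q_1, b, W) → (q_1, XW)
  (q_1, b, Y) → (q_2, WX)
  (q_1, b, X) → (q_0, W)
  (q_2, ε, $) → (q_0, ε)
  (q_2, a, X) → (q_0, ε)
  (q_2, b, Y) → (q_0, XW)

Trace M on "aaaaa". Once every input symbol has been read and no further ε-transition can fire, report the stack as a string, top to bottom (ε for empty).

(q_0, aaaaa, $)
  read a, top $: go to q_2, push X$ → (q_2, aaaa, X$)
  read a, top X: go to q_0, push ε → (q_0, aaa, $)
  read a, top $: go to q_2, push X$ → (q_2, aa, X$)
  read a, top X: go to q_0, push ε → (q_0, a, $)
  read a, top $: go to q_2, push X$ → (q_2, ε, X$)
All input consumed in state q_2 with stack X$.

X$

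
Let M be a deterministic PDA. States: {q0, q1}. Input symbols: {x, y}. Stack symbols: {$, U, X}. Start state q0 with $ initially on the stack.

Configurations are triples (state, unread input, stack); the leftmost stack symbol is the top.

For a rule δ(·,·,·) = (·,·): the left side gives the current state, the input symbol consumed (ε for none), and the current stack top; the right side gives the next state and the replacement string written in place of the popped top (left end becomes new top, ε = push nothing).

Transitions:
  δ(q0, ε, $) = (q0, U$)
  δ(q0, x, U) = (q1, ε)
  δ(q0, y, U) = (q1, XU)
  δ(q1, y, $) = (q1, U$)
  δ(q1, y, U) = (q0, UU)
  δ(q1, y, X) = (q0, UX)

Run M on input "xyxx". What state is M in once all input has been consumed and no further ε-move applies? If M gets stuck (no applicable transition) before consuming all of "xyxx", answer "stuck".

(q0, xyxx, $) ⊢ (q0, xyxx, U$) ⊢ (q1, yxx, $) ⊢ (q1, xx, U$)
No transition for (q1, x, top U); M blocks with input xx remaining.

stuck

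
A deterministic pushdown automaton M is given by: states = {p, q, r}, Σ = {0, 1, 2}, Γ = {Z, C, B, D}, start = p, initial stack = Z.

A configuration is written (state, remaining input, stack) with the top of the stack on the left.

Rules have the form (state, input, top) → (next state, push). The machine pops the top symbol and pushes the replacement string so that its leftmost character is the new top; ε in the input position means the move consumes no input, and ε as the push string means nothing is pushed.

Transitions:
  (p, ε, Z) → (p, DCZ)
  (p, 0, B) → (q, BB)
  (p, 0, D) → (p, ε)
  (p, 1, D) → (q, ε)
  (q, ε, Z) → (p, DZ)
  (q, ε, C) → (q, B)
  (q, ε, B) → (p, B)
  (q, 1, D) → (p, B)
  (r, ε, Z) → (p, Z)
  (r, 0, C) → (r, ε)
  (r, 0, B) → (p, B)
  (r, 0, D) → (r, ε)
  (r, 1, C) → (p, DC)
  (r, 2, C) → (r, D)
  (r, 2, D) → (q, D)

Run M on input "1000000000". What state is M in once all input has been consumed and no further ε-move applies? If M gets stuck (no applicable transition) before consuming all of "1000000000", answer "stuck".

(p, 1000000000, Z)
  ε-move, top Z: go to p, push DCZ → (p, 1000000000, DCZ)
  read 1, top D: go to q, push ε → (q, 000000000, CZ)
  ε-move, top C: go to q, push B → (q, 000000000, BZ)
  ε-move, top B: go to p, push B → (p, 000000000, BZ)
  read 0, top B: go to q, push BB → (q, 00000000, BBZ)
  ε-move, top B: go to p, push B → (p, 00000000, BBZ)
  read 0, top B: go to q, push BB → (q, 0000000, BBBZ)
  ε-move, top B: go to p, push B → (p, 0000000, BBBZ)
  read 0, top B: go to q, push BB → (q, 000000, BBBBZ)
  ε-move, top B: go to p, push B → (p, 000000, BBBBZ)
  read 0, top B: go to q, push BB → (q, 00000, BBBBBZ)
  ε-move, top B: go to p, push B → (p, 00000, BBBBBZ)
  read 0, top B: go to q, push BB → (q, 0000, BBBBBBZ)
  ε-move, top B: go to p, push B → (p, 0000, BBBBBBZ)
  read 0, top B: go to q, push BB → (q, 000, BBBBBBBZ)
  ε-move, top B: go to p, push B → (p, 000, BBBBBBBZ)
  read 0, top B: go to q, push BB → (q, 00, BBBBBBBBZ)
  ε-move, top B: go to p, push B → (p, 00, BBBBBBBBZ)
  read 0, top B: go to q, push BB → (q, 0, BBBBBBBBBZ)
  ε-move, top B: go to p, push B → (p, 0, BBBBBBBBBZ)
  read 0, top B: go to q, push BB → (q, ε, BBBBBBBBBBZ)
  ε-move, top B: go to p, push B → (p, ε, BBBBBBBBBBZ)
All input consumed; M is in state p.

p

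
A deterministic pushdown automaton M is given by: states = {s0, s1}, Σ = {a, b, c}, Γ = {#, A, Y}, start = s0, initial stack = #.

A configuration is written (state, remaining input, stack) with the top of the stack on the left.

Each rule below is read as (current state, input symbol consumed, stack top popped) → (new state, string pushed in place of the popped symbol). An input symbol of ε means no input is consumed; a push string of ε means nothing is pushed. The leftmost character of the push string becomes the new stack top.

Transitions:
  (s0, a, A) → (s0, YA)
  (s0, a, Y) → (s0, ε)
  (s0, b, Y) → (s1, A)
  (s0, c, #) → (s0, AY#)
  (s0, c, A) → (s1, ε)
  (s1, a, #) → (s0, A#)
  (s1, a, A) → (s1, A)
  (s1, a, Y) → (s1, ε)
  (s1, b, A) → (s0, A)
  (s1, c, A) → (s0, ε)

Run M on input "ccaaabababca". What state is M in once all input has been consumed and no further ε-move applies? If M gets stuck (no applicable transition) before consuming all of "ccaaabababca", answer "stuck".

s0

(s0, ccaaabababca, #)
  read c, top #: go to s0, push AY# → (s0, caaabababca, AY#)
  read c, top A: go to s1, push ε → (s1, aaabababca, Y#)
  read a, top Y: go to s1, push ε → (s1, aabababca, #)
  read a, top #: go to s0, push A# → (s0, abababca, A#)
  read a, top A: go to s0, push YA → (s0, bababca, YA#)
  read b, top Y: go to s1, push A → (s1, ababca, AA#)
  read a, top A: go to s1, push A → (s1, babca, AA#)
  read b, top A: go to s0, push A → (s0, abca, AA#)
  read a, top A: go to s0, push YA → (s0, bca, YAA#)
  read b, top Y: go to s1, push A → (s1, ca, AAA#)
  read c, top A: go to s0, push ε → (s0, a, AA#)
  read a, top A: go to s0, push YA → (s0, ε, YAA#)
All input consumed; M is in state s0.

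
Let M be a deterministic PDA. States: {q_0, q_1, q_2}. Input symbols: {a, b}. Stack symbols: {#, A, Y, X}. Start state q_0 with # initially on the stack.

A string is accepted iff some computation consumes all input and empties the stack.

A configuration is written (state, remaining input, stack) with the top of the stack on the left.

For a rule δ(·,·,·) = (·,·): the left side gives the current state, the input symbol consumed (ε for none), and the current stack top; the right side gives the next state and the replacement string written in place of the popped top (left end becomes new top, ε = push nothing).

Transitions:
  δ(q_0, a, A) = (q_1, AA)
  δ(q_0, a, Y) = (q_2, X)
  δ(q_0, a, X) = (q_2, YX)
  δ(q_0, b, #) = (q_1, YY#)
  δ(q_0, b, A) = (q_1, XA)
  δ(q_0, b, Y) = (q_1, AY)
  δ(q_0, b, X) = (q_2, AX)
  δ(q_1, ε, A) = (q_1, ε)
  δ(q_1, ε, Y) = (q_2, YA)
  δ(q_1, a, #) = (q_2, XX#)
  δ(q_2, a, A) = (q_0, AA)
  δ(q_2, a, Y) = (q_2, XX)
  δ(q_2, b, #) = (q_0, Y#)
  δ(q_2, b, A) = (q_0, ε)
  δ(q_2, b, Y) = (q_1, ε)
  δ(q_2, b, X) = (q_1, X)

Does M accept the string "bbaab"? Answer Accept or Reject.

(q_0, bbaab, #)
  read b, top #: go to q_1, push YY# → (q_1, baab, YY#)
  ε-move, top Y: go to q_2, push YA → (q_2, baab, YAY#)
  read b, top Y: go to q_1, push ε → (q_1, aab, AY#)
  ε-move, top A: go to q_1, push ε → (q_1, aab, Y#)
  ε-move, top Y: go to q_2, push YA → (q_2, aab, YA#)
  read a, top Y: go to q_2, push XX → (q_2, ab, XXA#)
No transition applies at (q_2, ab, XXA#); input not fully consumed.

Reject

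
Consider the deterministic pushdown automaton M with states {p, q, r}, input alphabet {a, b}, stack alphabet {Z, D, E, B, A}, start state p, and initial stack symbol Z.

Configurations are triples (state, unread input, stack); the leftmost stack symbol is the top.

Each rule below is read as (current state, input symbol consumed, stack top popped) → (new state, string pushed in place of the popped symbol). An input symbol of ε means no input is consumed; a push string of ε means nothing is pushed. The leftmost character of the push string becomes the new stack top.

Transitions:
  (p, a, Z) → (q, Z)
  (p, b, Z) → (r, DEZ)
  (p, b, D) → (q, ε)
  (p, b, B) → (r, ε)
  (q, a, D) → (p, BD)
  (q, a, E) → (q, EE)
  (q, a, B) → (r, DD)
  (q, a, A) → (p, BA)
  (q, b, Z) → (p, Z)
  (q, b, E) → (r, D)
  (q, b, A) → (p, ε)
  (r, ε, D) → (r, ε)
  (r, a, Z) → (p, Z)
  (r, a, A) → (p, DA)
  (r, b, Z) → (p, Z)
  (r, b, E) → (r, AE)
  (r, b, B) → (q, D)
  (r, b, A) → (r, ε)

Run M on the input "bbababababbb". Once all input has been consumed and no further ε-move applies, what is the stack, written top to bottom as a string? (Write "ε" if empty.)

(p, bbababababbb, Z) ⊢ (r, bababababbb, DEZ) ⊢ (r, bababababbb, EZ) ⊢ (r, ababababbb, AEZ) ⊢ (p, babababbb, DAEZ) ⊢ (q, abababbb, AEZ) ⊢ (p, bababbb, BAEZ) ⊢ (r, ababbb, AEZ) ⊢ (p, babbb, DAEZ) ⊢ (q, abbb, AEZ) ⊢ (p, bbb, BAEZ) ⊢ (r, bb, AEZ) ⊢ (r, b, EZ) ⊢ (r, ε, AEZ)
All input consumed in state r with stack AEZ.

AEZ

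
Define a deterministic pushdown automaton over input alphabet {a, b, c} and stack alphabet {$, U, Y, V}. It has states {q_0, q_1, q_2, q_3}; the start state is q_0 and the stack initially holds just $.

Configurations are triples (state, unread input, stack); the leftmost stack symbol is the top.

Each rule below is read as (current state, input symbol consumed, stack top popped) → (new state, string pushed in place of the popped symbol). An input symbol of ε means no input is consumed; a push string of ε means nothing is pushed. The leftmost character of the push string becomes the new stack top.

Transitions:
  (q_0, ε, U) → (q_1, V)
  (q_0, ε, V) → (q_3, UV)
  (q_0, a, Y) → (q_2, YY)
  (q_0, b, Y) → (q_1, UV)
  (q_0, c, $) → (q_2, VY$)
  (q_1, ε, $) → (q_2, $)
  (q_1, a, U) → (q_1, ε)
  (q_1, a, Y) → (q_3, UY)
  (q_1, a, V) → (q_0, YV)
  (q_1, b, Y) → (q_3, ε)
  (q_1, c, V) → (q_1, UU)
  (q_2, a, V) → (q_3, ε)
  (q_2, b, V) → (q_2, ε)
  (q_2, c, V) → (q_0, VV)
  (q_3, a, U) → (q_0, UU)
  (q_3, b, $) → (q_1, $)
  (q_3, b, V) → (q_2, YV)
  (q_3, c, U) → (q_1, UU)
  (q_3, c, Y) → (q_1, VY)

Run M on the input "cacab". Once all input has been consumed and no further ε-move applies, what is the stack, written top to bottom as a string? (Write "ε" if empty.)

(q_0, cacab, $)
  read c, top $: go to q_2, push VY$ → (q_2, acab, VY$)
  read a, top V: go to q_3, push ε → (q_3, cab, Y$)
  read c, top Y: go to q_1, push VY → (q_1, ab, VY$)
  read a, top V: go to q_0, push YV → (q_0, b, YVY$)
  read b, top Y: go to q_1, push UV → (q_1, ε, UVVY$)
All input consumed in state q_1 with stack UVVY$.

UVVY$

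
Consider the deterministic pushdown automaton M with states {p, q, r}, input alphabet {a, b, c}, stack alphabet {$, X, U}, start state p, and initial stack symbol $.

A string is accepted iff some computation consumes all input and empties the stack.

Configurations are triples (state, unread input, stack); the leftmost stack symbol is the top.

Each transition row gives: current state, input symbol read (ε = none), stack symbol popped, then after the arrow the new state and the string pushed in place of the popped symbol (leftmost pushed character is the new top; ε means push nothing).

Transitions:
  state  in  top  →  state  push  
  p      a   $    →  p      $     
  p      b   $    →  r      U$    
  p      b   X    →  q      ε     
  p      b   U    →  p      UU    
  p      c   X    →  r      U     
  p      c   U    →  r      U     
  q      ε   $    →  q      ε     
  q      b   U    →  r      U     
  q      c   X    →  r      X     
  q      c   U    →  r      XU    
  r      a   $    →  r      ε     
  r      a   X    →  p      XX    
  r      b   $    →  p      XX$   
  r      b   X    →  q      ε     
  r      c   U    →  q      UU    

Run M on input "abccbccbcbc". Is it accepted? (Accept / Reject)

Reject

(p, abccbccbcbc, $)
  read a, top $: go to p, push $ → (p, bccbccbcbc, $)
  read b, top $: go to r, push U$ → (r, ccbccbcbc, U$)
  read c, top U: go to q, push UU → (q, cbccbcbc, UU$)
  read c, top U: go to r, push XU → (r, bccbcbc, XUU$)
  read b, top X: go to q, push ε → (q, ccbcbc, UU$)
  read c, top U: go to r, push XU → (r, cbcbc, XUU$)
No transition applies at (r, cbcbc, XUU$); input not fully consumed.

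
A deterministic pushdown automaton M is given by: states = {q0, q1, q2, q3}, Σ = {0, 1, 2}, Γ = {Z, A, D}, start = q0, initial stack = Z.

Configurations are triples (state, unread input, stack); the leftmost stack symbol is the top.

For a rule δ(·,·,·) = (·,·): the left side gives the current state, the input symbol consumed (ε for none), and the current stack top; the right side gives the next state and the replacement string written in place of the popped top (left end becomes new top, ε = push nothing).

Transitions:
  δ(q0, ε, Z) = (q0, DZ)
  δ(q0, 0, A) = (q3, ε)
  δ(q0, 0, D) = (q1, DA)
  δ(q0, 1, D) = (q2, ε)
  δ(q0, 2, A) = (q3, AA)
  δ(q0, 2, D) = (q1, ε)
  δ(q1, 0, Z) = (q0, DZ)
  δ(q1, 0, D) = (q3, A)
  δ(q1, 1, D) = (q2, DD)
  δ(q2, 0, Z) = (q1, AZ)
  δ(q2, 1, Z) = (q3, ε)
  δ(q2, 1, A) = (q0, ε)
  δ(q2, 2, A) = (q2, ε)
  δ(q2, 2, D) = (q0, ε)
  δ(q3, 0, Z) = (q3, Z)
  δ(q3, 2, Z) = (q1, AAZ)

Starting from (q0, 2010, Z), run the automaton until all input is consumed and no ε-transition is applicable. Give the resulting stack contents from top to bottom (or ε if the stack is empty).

AZ

(q0, 2010, Z)
  ε-move, top Z: go to q0, push DZ → (q0, 2010, DZ)
  read 2, top D: go to q1, push ε → (q1, 010, Z)
  read 0, top Z: go to q0, push DZ → (q0, 10, DZ)
  read 1, top D: go to q2, push ε → (q2, 0, Z)
  read 0, top Z: go to q1, push AZ → (q1, ε, AZ)
All input consumed in state q1 with stack AZ.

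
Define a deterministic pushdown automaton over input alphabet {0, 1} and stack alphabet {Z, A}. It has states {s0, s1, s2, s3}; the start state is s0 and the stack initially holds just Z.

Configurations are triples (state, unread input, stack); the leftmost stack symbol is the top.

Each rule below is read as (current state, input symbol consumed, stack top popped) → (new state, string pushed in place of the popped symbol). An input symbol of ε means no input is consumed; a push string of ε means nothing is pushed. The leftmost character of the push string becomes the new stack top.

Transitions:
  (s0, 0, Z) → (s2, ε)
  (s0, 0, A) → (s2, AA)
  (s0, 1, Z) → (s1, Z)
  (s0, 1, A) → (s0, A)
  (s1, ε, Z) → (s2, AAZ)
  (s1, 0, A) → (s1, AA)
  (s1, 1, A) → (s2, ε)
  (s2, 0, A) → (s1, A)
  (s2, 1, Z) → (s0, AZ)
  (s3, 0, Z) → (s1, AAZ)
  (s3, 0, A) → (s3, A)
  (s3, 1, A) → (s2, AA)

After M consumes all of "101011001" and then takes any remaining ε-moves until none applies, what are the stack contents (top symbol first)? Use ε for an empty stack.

(s0, 101011001, Z)
  read 1, top Z: go to s1, push Z → (s1, 01011001, Z)
  ε-move, top Z: go to s2, push AAZ → (s2, 01011001, AAZ)
  read 0, top A: go to s1, push A → (s1, 1011001, AAZ)
  read 1, top A: go to s2, push ε → (s2, 011001, AZ)
  read 0, top A: go to s1, push A → (s1, 11001, AZ)
  read 1, top A: go to s2, push ε → (s2, 1001, Z)
  read 1, top Z: go to s0, push AZ → (s0, 001, AZ)
  read 0, top A: go to s2, push AA → (s2, 01, AAZ)
  read 0, top A: go to s1, push A → (s1, 1, AAZ)
  read 1, top A: go to s2, push ε → (s2, ε, AZ)
All input consumed in state s2 with stack AZ.

AZ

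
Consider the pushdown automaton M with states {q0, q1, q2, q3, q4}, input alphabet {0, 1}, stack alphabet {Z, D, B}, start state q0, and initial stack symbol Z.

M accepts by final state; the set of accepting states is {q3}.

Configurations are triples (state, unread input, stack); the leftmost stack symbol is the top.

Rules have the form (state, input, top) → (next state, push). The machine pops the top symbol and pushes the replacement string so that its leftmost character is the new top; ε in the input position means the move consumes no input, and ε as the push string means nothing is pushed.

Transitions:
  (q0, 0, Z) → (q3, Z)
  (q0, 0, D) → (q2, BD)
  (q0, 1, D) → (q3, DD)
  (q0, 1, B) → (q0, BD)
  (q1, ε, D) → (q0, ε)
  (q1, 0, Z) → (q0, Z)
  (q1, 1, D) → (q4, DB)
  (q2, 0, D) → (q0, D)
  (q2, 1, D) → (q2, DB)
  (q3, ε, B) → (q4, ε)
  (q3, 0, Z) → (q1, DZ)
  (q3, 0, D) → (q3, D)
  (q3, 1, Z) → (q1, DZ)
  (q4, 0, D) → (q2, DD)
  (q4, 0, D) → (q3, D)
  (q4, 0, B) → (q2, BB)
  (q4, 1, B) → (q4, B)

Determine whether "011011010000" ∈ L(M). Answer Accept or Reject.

One accepting computation: (q0, 011011010000, Z) ⊢ (q3, 11011010000, Z) ⊢ (q1, 1011010000, DZ) ⊢ (q4, 011010000, DBZ) ⊢ (q2, 11010000, DDBZ) ⊢ (q2, 1010000, DBDBZ) ⊢ (q2, 010000, DBBDBZ) ⊢ (q0, 10000, DBBDBZ) ⊢ (q3, 0000, DDBBDBZ) ⊢ (q3, 000, DDBBDBZ) ⊢ (q3, 00, DDBBDBZ) ⊢ (q3, 0, DDBBDBZ) ⊢ (q3, ε, DDBBDBZ)
All input consumed and state q3 ∈ F.

Accept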